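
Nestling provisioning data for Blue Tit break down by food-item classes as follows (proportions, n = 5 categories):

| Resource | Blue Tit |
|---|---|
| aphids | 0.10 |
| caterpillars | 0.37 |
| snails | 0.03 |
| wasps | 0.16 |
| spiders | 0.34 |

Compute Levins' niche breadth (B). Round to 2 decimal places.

Σpᵢ² = 0.10² + 0.37² + 0.03² + 0.16² + 0.34² = 0.0100 + 0.1369 + 0.0009 + 0.0256 + 0.1156 = 0.2890
B = 1 / 0.2890 = 3.4602

3.46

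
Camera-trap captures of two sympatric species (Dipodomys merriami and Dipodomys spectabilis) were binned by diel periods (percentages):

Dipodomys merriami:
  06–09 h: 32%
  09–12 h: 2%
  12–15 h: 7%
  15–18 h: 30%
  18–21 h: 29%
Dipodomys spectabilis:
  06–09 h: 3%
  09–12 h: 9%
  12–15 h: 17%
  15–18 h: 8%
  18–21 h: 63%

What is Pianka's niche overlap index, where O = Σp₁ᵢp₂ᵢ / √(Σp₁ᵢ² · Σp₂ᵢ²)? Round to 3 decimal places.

Convert percentages to proportions (divide by 100).
Σ p₁ᵢp₂ᵢ = 0.0096 + 0.0018 + 0.0119 + 0.0240 + 0.1827 = 0.2300
Σp_1ᵢ² = 0.32² + 0.02² + 0.07² + 0.30² + 0.29² = 0.1024 + 0.0004 + 0.0049 + 0.0900 + 0.0841 = 0.2818
Σp_2ᵢ² = 0.03² + 0.09² + 0.17² + 0.08² + 0.63² = 0.0009 + 0.0081 + 0.0289 + 0.0064 + 0.3969 = 0.4412
O = 0.2300 / √(0.2818 × 0.4412) = 0.2300 / 0.352605 = 0.65229

0.652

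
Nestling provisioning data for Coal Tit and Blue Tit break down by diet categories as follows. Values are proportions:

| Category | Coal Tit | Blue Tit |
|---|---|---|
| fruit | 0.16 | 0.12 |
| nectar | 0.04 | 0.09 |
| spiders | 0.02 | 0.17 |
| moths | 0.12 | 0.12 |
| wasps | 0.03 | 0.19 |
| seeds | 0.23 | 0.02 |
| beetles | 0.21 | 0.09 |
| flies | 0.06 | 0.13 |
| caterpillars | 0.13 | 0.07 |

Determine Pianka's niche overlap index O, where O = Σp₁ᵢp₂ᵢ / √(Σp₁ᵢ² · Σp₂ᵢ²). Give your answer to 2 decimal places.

Σ p₁ᵢp₂ᵢ = 0.0192 + 0.0036 + 0.0034 + 0.0144 + 0.0057 + 0.0046 + 0.0189 + 0.0078 + 0.0091 = 0.0867
Σp_1ᵢ² = 0.16² + 0.04² + 0.02² + 0.12² + 0.03² + 0.23² + 0.21² + 0.06² + 0.13² = 0.0256 + 0.0016 + 0.0004 + 0.0144 + 0.0009 + 0.0529 + 0.0441 + 0.0036 + 0.0169 = 0.1604
Σp_2ᵢ² = 0.12² + 0.09² + 0.17² + 0.12² + 0.19² + 0.02² + 0.09² + 0.13² + 0.07² = 0.0144 + 0.0081 + 0.0289 + 0.0144 + 0.0361 + 0.0004 + 0.0081 + 0.0169 + 0.0049 = 0.1322
O = 0.0867 / √(0.1604 × 0.1322) = 0.0867 / 0.14562 = 0.5954

0.60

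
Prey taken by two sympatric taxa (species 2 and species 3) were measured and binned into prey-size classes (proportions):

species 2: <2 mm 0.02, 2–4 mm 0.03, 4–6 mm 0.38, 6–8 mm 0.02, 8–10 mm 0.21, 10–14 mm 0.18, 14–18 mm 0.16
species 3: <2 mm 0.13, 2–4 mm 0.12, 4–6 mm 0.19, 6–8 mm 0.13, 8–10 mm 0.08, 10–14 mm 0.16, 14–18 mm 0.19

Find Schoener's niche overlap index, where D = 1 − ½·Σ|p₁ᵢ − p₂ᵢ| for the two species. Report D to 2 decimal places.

0.66

Σ|p₁ᵢ − p₂ᵢ| = 0.11 + 0.09 + 0.19 + 0.11 + 0.13 + 0.02 + 0.03 = 0.68
D = 1 − ½ × 0.68 = 1 − 0.340 = 0.6600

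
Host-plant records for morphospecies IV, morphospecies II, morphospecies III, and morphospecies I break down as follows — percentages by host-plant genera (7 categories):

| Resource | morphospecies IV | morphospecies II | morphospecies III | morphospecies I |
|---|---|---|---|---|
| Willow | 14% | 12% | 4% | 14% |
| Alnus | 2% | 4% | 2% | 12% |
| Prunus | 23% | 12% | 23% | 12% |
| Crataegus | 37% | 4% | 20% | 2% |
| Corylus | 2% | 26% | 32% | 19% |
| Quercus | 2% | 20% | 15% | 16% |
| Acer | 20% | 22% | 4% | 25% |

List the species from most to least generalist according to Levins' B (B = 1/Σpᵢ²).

morphospecies I > morphospecies II > morphospecies III > morphospecies IV

Convert percentages to proportions (divide by 100).
Σp_IVᵢ² = 0.14² + 0.02² + 0.23² + 0.37² + 0.02² + 0.02² + 0.20² = 0.0196 + 0.0004 + 0.0529 + 0.1369 + 0.0004 + 0.0004 + 0.0400 = 0.2506
B_IV = 1 / 0.2506 = 3.9904
Σp_IIᵢ² = 0.12² + 0.04² + 0.12² + 0.04² + 0.26² + 0.20² + 0.22² = 0.0144 + 0.0016 + 0.0144 + 0.0016 + 0.0676 + 0.0400 + 0.0484 = 0.1880
B_II = 1 / 0.1880 = 5.3191
Σp_IIIᵢ² = 0.04² + 0.02² + 0.23² + 0.20² + 0.32² + 0.15² + 0.04² = 0.0016 + 0.0004 + 0.0529 + 0.0400 + 0.1024 + 0.0225 + 0.0016 = 0.2214
B_III = 1 / 0.2214 = 4.5167
Σp_Iᵢ² = 0.14² + 0.12² + 0.12² + 0.02² + 0.19² + 0.16² + 0.25² = 0.0196 + 0.0144 + 0.0144 + 0.0004 + 0.0361 + 0.0256 + 0.0625 = 0.1730
B_I = 1 / 0.1730 = 5.7803
Ranking by B (broadest → narrowest): morphospecies I (5.78) > morphospecies II (5.32) > morphospecies III (4.52) > morphospecies IV (3.99)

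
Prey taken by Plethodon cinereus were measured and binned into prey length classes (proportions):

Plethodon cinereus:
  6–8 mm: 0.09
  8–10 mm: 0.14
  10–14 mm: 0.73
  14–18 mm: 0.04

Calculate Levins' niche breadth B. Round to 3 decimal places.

1.779

Σpᵢ² = 0.09² + 0.14² + 0.73² + 0.04² = 0.0081 + 0.0196 + 0.5329 + 0.0016 = 0.5622
B = 1 / 0.5622 = 1.77873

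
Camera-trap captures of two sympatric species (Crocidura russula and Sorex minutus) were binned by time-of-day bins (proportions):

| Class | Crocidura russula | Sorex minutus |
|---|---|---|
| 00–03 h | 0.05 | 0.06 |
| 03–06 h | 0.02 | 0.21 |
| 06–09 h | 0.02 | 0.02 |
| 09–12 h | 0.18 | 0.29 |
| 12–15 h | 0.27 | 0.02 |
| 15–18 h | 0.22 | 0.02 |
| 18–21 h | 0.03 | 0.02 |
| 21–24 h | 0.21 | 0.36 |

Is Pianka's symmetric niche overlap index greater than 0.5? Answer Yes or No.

Σ p₁ᵢp₂ᵢ = 0.0030 + 0.0042 + 0.0004 + 0.0522 + 0.0054 + 0.0044 + 0.0006 + 0.0756 = 0.1458
Σp_1ᵢ² = 0.05² + 0.02² + 0.02² + 0.18² + 0.27² + 0.22² + 0.03² + 0.21² = 0.0025 + 0.0004 + 0.0004 + 0.0324 + 0.0729 + 0.0484 + 0.0009 + 0.0441 = 0.2020
Σp_2ᵢ² = 0.06² + 0.21² + 0.02² + 0.29² + 0.02² + 0.02² + 0.02² + 0.36² = 0.0036 + 0.0441 + 0.0004 + 0.0841 + 0.0004 + 0.0004 + 0.0004 + 0.1296 = 0.2630
O = 0.1458 / √(0.2020 × 0.2630) = 0.1458 / 0.23049 = 0.6326
O = 0.6326 > 0.5 → Yes.

Yes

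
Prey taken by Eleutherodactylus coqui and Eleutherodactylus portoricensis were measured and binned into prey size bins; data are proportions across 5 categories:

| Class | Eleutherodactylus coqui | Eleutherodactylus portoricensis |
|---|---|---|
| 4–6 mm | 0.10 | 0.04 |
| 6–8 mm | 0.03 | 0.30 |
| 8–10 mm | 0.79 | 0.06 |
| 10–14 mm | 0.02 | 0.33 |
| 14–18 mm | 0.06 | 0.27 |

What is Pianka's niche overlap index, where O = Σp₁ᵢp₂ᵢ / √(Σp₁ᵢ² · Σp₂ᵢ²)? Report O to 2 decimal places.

0.20

Σ p₁ᵢp₂ᵢ = 0.0040 + 0.0090 + 0.0474 + 0.0066 + 0.0162 = 0.0832
Σp_1ᵢ² = 0.10² + 0.03² + 0.79² + 0.02² + 0.06² = 0.0100 + 0.0009 + 0.6241 + 0.0004 + 0.0036 = 0.6390
Σp_2ᵢ² = 0.04² + 0.30² + 0.06² + 0.33² + 0.27² = 0.0016 + 0.0900 + 0.0036 + 0.1089 + 0.0729 = 0.2770
O = 0.0832 / √(0.6390 × 0.2770) = 0.0832 / 0.42072 = 0.1978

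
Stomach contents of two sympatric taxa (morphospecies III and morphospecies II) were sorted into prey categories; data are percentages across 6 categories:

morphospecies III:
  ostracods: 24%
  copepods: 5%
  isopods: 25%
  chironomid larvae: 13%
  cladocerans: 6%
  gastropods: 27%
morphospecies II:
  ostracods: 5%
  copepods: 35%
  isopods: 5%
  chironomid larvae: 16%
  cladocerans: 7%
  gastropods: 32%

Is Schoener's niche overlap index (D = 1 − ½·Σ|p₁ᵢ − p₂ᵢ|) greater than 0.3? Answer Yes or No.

Yes

Convert percentages to proportions (divide by 100).
Σ|p₁ᵢ − p₂ᵢ| = 0.19 + 0.30 + 0.20 + 0.03 + 0.01 + 0.05 = 0.78
D = 1 − ½ × 0.78 = 1 − 0.390 = 0.6100
D = 0.6100 > 0.3 → Yes.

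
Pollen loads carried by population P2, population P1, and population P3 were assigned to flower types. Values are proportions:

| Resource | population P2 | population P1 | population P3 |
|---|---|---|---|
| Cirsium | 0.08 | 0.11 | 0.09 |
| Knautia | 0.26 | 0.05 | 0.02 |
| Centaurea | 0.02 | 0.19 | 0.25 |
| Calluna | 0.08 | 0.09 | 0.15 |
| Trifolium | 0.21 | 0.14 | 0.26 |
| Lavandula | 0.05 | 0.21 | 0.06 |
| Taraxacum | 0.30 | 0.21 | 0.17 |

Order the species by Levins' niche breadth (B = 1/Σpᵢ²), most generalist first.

population P1 > population P3 > population P2

Σp_P2ᵢ² = 0.08² + 0.26² + 0.02² + 0.08² + 0.21² + 0.05² + 0.30² = 0.0064 + 0.0676 + 0.0004 + 0.0064 + 0.0441 + 0.0025 + 0.0900 = 0.2174
B_P2 = 1 / 0.2174 = 4.5998
Σp_P1ᵢ² = 0.11² + 0.05² + 0.19² + 0.09² + 0.14² + 0.21² + 0.21² = 0.0121 + 0.0025 + 0.0361 + 0.0081 + 0.0196 + 0.0441 + 0.0441 = 0.1666
B_P1 = 1 / 0.1666 = 6.0024
Σp_P3ᵢ² = 0.09² + 0.02² + 0.25² + 0.15² + 0.26² + 0.06² + 0.17² = 0.0081 + 0.0004 + 0.0625 + 0.0225 + 0.0676 + 0.0036 + 0.0289 = 0.1936
B_P3 = 1 / 0.1936 = 5.1653
Ranking by B (broadest → narrowest): population P1 (6.00) > population P3 (5.17) > population P2 (4.60)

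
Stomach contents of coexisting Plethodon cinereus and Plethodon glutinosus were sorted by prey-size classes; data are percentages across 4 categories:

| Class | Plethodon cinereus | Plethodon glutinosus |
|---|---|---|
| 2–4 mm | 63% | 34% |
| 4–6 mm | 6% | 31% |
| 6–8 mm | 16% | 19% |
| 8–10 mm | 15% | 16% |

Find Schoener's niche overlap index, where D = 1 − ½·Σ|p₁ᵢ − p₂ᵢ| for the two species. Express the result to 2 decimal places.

0.71

Convert percentages to proportions (divide by 100).
Σ|p₁ᵢ − p₂ᵢ| = 0.29 + 0.25 + 0.03 + 0.01 = 0.58
D = 1 − ½ × 0.58 = 1 − 0.290 = 0.7100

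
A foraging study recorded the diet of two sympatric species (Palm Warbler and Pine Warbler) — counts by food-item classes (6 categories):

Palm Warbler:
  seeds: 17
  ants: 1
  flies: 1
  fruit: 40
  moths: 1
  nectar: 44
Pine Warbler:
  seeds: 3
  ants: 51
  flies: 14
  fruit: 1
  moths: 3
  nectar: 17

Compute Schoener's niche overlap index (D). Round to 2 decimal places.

Proportions for Palm Warbler (n=104): 17/104=0.1635, 1/104=0.0096, 1/104=0.0096, 40/104=0.3846, 1/104=0.0096, 44/104=0.4231
Proportions for Pine Warbler (n=89): 3/89=0.0337, 51/89=0.5730, 14/89=0.1573, 1/89=0.0112, 3/89=0.0337, 17/89=0.1910
Σ|p₁ᵢ − p₂ᵢ| = 0.1298 + 0.5634 + 0.1477 + 0.3734 + 0.0241 + 0.2321 = 1.4705
D = 1 − ½ × 1.4705 = 1 − 0.73525 = 0.26475

0.26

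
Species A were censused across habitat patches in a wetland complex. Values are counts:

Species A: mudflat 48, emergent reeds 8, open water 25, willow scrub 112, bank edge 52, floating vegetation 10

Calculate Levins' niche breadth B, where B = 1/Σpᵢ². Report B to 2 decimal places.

3.55

Proportions for Species A (n=255): 48/255=0.1882, 8/255=0.0314, 25/255=0.0980, 112/255=0.4392, 52/255=0.2039, 10/255=0.0392
Σpᵢ² = 0.1882² + 0.0314² + 0.0980² + 0.4392² + 0.2039² + 0.0392² = 0.035419 + 0.000986 + 0.009604 + 0.192897 + 0.041575 + 0.001537 = 0.282018
B = 1 / 0.282018 = 3.5459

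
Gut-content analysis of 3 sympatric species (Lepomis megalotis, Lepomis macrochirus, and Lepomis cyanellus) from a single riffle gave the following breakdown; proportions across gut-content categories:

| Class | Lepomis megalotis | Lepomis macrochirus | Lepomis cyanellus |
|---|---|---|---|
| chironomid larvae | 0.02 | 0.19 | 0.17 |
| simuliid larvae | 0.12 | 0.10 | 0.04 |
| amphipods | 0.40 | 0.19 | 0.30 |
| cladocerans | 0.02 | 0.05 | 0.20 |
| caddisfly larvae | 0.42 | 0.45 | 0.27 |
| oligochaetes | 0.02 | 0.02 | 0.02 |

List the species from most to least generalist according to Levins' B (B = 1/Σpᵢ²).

Σp_megaᵢ² = 0.02² + 0.12² + 0.40² + 0.02² + 0.42² + 0.02² = 0.0004 + 0.0144 + 0.1600 + 0.0004 + 0.1764 + 0.0004 = 0.3520
B_mega = 1 / 0.3520 = 2.8409
Σp_macrᵢ² = 0.19² + 0.10² + 0.19² + 0.05² + 0.45² + 0.02² = 0.0361 + 0.0100 + 0.0361 + 0.0025 + 0.2025 + 0.0004 = 0.2876
B_macr = 1 / 0.2876 = 3.4771
Σp_cyanᵢ² = 0.17² + 0.04² + 0.30² + 0.20² + 0.27² + 0.02² = 0.0289 + 0.0016 + 0.0900 + 0.0400 + 0.0729 + 0.0004 = 0.2338
B_cyan = 1 / 0.2338 = 4.2772
Ranking by B (broadest → narrowest): Lepomis cyanellus (4.28) > Lepomis macrochirus (3.48) > Lepomis megalotis (2.84)

Lepomis cyanellus > Lepomis macrochirus > Lepomis megalotis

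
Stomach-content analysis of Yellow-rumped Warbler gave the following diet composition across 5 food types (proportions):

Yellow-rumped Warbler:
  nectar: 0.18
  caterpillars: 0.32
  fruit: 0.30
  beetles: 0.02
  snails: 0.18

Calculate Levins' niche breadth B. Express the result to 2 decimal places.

3.88

Σpᵢ² = 0.18² + 0.32² + 0.30² + 0.02² + 0.18² = 0.0324 + 0.1024 + 0.0900 + 0.0004 + 0.0324 = 0.2576
B = 1 / 0.2576 = 3.8820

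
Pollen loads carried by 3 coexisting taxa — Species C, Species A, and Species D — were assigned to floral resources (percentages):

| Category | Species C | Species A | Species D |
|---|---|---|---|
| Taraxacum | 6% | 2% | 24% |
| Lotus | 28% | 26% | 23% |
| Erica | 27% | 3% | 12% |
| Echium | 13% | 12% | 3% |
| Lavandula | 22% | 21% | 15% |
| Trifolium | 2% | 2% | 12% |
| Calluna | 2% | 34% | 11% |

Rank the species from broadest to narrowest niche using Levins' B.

Species D > Species C > Species A

Convert percentages to proportions (divide by 100).
Σp_Cᵢ² = 0.06² + 0.28² + 0.27² + 0.13² + 0.22² + 0.02² + 0.02² = 0.0036 + 0.0784 + 0.0729 + 0.0169 + 0.0484 + 0.0004 + 0.0004 = 0.2210
B_C = 1 / 0.2210 = 4.5249
Σp_Aᵢ² = 0.02² + 0.26² + 0.03² + 0.12² + 0.21² + 0.02² + 0.34² = 0.0004 + 0.0676 + 0.0009 + 0.0144 + 0.0441 + 0.0004 + 0.1156 = 0.2434
B_A = 1 / 0.2434 = 4.1085
Σp_Dᵢ² = 0.24² + 0.23² + 0.12² + 0.03² + 0.15² + 0.12² + 0.11² = 0.0576 + 0.0529 + 0.0144 + 0.0009 + 0.0225 + 0.0144 + 0.0121 = 0.1748
B_D = 1 / 0.1748 = 5.7208
Ranking by B (broadest → narrowest): Species D (5.72) > Species C (4.52) > Species A (4.11)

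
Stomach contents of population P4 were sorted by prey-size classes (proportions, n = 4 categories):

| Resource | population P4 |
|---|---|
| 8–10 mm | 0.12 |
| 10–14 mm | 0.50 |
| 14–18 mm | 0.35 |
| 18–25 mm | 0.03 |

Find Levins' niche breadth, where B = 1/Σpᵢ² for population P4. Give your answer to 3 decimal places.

Σpᵢ² = 0.12² + 0.50² + 0.35² + 0.03² = 0.0144 + 0.2500 + 0.1225 + 0.0009 = 0.3878
B = 1 / 0.3878 = 2.57865

2.579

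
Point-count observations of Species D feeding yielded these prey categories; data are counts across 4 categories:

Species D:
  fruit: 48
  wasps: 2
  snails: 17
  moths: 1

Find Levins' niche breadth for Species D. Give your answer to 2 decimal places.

Proportions for Species D (n=68): 48/68=0.7059, 2/68=0.0294, 17/68=0.2500, 1/68=0.0147
Σpᵢ² = 0.7059² + 0.0294² + 0.2500² + 0.0147² = 0.498295 + 0.000864 + 0.062500 + 0.000216 = 0.561875
B = 1 / 0.561875 = 1.7798

1.78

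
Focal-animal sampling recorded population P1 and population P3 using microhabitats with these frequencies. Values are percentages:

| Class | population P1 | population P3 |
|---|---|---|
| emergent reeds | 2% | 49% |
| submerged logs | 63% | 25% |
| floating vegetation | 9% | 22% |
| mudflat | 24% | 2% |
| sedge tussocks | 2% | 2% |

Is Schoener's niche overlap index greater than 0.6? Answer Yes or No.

Convert percentages to proportions (divide by 100).
Σ|p₁ᵢ − p₂ᵢ| = 0.47 + 0.38 + 0.13 + 0.22 + 0.00 = 1.20
D = 1 − ½ × 1.20 = 1 − 0.600 = 0.4000
D = 0.4000 < 0.6 → No.

No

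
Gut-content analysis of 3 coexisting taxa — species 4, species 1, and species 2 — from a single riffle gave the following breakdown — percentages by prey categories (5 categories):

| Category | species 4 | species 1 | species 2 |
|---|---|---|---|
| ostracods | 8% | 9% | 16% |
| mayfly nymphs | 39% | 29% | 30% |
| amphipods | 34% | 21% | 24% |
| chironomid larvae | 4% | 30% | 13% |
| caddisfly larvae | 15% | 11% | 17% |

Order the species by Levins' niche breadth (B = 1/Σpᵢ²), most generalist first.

Convert percentages to proportions (divide by 100).
Σp_4ᵢ² = 0.08² + 0.39² + 0.34² + 0.04² + 0.15² = 0.0064 + 0.1521 + 0.1156 + 0.0016 + 0.0225 = 0.2982
B_4 = 1 / 0.2982 = 3.3535
Σp_1ᵢ² = 0.09² + 0.29² + 0.21² + 0.30² + 0.11² = 0.0081 + 0.0841 + 0.0441 + 0.0900 + 0.0121 = 0.2384
B_1 = 1 / 0.2384 = 4.1946
Σp_2ᵢ² = 0.16² + 0.30² + 0.24² + 0.13² + 0.17² = 0.0256 + 0.0900 + 0.0576 + 0.0169 + 0.0289 = 0.2190
B_2 = 1 / 0.2190 = 4.5662
Ranking by B (broadest → narrowest): species 2 (4.57) > species 1 (4.19) > species 4 (3.35)

species 2 > species 1 > species 4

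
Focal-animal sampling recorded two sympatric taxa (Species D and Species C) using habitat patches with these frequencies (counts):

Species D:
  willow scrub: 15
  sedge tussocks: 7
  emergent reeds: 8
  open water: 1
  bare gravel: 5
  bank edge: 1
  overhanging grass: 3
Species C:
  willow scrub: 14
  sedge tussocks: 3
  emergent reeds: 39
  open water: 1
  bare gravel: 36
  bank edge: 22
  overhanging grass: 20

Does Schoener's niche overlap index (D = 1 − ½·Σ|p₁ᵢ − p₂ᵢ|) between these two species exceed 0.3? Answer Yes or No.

Proportions for Species D (n=40): 15/40=0.3750, 7/40=0.1750, 8/40=0.2000, 1/40=0.0250, 5/40=0.1250, 1/40=0.0250, 3/40=0.0750
Proportions for Species C (n=135): 14/135=0.1037, 3/135=0.0222, 39/135=0.2889, 1/135=0.0074, 36/135=0.2667, 22/135=0.1630, 20/135=0.1481
Σ|p₁ᵢ − p₂ᵢ| = 0.2713 + 0.1528 + 0.0889 + 0.0176 + 0.1417 + 0.1380 + 0.0731 = 0.8834
D = 1 − ½ × 0.8834 = 1 − 0.44170 = 0.55830
D = 0.55830 > 0.3 → Yes.

Yes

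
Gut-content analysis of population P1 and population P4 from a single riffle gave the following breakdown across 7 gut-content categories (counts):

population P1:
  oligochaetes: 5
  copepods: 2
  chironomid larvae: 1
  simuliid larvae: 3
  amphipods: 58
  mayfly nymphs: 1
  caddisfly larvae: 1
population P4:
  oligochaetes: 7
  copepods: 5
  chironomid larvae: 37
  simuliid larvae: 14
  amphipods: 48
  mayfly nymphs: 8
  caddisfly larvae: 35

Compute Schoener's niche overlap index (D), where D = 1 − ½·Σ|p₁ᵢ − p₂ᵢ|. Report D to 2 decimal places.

0.47

Proportions for population P1 (n=71): 5/71=0.0704, 2/71=0.0282, 1/71=0.0141, 3/71=0.0423, 58/71=0.8169, 1/71=0.0141, 1/71=0.0141
Proportions for population P4 (n=154): 7/154=0.0455, 5/154=0.0325, 37/154=0.2403, 14/154=0.0909, 48/154=0.3117, 8/154=0.0519, 35/154=0.2273
Σ|p₁ᵢ − p₂ᵢ| = 0.0249 + 0.0043 + 0.2262 + 0.0486 + 0.5052 + 0.0378 + 0.2132 = 1.0602
D = 1 − ½ × 1.0602 = 1 − 0.53010 = 0.46990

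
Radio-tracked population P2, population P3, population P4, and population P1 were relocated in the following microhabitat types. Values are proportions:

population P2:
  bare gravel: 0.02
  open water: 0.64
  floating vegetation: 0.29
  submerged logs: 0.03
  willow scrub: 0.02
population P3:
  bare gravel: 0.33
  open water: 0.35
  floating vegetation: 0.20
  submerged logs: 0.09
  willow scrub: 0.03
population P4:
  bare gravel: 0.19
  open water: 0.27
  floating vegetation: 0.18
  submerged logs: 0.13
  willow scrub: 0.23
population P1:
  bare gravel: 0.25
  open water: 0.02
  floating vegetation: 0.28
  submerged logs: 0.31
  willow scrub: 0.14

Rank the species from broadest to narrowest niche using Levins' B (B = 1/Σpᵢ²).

population P4 > population P1 > population P3 > population P2

Σp_P2ᵢ² = 0.02² + 0.64² + 0.29² + 0.03² + 0.02² = 0.0004 + 0.4096 + 0.0841 + 0.0009 + 0.0004 = 0.4954
B_P2 = 1 / 0.4954 = 2.0186
Σp_P3ᵢ² = 0.33² + 0.35² + 0.20² + 0.09² + 0.03² = 0.1089 + 0.1225 + 0.0400 + 0.0081 + 0.0009 = 0.2804
B_P3 = 1 / 0.2804 = 3.5663
Σp_P4ᵢ² = 0.19² + 0.27² + 0.18² + 0.13² + 0.23² = 0.0361 + 0.0729 + 0.0324 + 0.0169 + 0.0529 = 0.2112
B_P4 = 1 / 0.2112 = 4.7348
Σp_P1ᵢ² = 0.25² + 0.02² + 0.28² + 0.31² + 0.14² = 0.0625 + 0.0004 + 0.0784 + 0.0961 + 0.0196 = 0.2570
B_P1 = 1 / 0.2570 = 3.8911
Ranking by B (broadest → narrowest): population P4 (4.73) > population P1 (3.89) > population P3 (3.57) > population P2 (2.02)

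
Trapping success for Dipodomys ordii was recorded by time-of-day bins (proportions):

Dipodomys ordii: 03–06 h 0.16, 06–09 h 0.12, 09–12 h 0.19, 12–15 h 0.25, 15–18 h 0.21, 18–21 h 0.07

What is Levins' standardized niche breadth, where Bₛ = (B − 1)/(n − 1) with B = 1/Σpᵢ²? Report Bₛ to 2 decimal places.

0.87

Σpᵢ² = 0.16² + 0.12² + 0.19² + 0.25² + 0.21² + 0.07² = 0.0256 + 0.0144 + 0.0361 + 0.0625 + 0.0441 + 0.0049 = 0.1876
B = 1 / 0.1876 = 5.3305
Bₛ = (B − 1)/(n − 1) = (5.3305 − 1)/(6 − 1) = 4.3305/5 = 0.8661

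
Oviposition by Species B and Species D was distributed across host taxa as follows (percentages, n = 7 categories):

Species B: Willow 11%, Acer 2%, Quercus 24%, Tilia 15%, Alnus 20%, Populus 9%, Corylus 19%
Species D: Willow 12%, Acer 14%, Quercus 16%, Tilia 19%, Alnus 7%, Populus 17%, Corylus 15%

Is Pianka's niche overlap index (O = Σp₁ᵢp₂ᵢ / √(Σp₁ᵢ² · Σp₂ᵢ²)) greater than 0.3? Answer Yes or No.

Yes

Convert percentages to proportions (divide by 100).
Σ p₁ᵢp₂ᵢ = 0.0132 + 0.0028 + 0.0384 + 0.0285 + 0.0140 + 0.0153 + 0.0285 = 0.1407
Σp_1ᵢ² = 0.11² + 0.02² + 0.24² + 0.15² + 0.20² + 0.09² + 0.19² = 0.0121 + 0.0004 + 0.0576 + 0.0225 + 0.0400 + 0.0081 + 0.0361 = 0.1768
Σp_2ᵢ² = 0.12² + 0.14² + 0.16² + 0.19² + 0.07² + 0.17² + 0.15² = 0.0144 + 0.0196 + 0.0256 + 0.0361 + 0.0049 + 0.0289 + 0.0225 = 0.1520
O = 0.1407 / √(0.1768 × 0.1520) = 0.1407 / 0.16393 = 0.8583
O = 0.8583 > 0.3 → Yes.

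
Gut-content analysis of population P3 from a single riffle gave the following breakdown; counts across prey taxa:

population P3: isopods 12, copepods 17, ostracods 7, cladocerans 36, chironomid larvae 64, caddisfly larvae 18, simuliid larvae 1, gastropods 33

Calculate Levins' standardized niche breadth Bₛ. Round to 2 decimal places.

Proportions for population P3 (n=188): 12/188=0.0638, 17/188=0.0904, 7/188=0.0372, 36/188=0.1915, 64/188=0.3404, 18/188=0.0957, 1/188=0.0053, 33/188=0.1755
Σpᵢ² = 0.0638² + 0.0904² + 0.0372² + 0.1915² + 0.3404² + 0.0957² + 0.0053² + 0.1755² = 0.004070 + 0.008172 + 0.001384 + 0.036672 + 0.115872 + 0.009158 + 0.000028 + 0.030800 = 0.206156
B = 1 / 0.206156 = 4.8507
Bₛ = (B − 1)/(n − 1) = (4.8507 − 1)/(8 − 1) = 3.8507/7 = 0.5501

0.55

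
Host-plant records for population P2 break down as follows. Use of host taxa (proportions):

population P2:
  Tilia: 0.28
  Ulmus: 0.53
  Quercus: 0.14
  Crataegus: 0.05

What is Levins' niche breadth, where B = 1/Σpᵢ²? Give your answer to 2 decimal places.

Σpᵢ² = 0.28² + 0.53² + 0.14² + 0.05² = 0.0784 + 0.2809 + 0.0196 + 0.0025 = 0.3814
B = 1 / 0.3814 = 2.6219

2.62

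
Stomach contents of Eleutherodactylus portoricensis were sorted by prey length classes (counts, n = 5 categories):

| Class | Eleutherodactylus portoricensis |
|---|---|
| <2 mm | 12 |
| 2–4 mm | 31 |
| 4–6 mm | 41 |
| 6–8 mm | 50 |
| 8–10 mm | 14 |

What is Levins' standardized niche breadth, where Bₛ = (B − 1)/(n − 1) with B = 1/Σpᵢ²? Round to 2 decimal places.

0.75

Proportions for Eleutherodactylus portoricensis (n=148): 12/148=0.0811, 31/148=0.2095, 41/148=0.2770, 50/148=0.3378, 14/148=0.0946
Σpᵢ² = 0.0811² + 0.2095² + 0.2770² + 0.3378² + 0.0946² = 0.006577 + 0.043890 + 0.076729 + 0.114109 + 0.008949 = 0.250254
B = 1 / 0.250254 = 3.9959
Bₛ = (B − 1)/(n − 1) = (3.9959 − 1)/(5 − 1) = 2.9959/4 = 0.7490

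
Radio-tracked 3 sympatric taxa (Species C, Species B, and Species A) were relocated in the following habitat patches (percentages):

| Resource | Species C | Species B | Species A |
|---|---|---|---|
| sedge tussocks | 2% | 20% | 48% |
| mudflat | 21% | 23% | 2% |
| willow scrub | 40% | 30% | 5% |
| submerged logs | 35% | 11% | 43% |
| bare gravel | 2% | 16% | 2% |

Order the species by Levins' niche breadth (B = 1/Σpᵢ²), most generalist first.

Species B > Species C > Species A

Convert percentages to proportions (divide by 100).
Σp_Cᵢ² = 0.02² + 0.21² + 0.40² + 0.35² + 0.02² = 0.0004 + 0.0441 + 0.1600 + 0.1225 + 0.0004 = 0.3274
B_C = 1 / 0.3274 = 3.0544
Σp_Bᵢ² = 0.20² + 0.23² + 0.30² + 0.11² + 0.16² = 0.0400 + 0.0529 + 0.0900 + 0.0121 + 0.0256 = 0.2206
B_B = 1 / 0.2206 = 4.5331
Σp_Aᵢ² = 0.48² + 0.02² + 0.05² + 0.43² + 0.02² = 0.2304 + 0.0004 + 0.0025 + 0.1849 + 0.0004 = 0.4186
B_A = 1 / 0.4186 = 2.3889
Ranking by B (broadest → narrowest): Species B (4.53) > Species C (3.05) > Species A (2.39)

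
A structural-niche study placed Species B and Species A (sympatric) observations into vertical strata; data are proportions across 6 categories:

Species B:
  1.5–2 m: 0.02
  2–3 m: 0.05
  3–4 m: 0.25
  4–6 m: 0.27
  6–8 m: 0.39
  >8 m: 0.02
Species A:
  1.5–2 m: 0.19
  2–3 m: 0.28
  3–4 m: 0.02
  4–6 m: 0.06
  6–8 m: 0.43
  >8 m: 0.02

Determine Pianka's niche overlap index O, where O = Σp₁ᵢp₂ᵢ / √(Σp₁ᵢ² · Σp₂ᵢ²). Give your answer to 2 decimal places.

Σ p₁ᵢp₂ᵢ = 0.0038 + 0.0140 + 0.0050 + 0.0162 + 0.1677 + 0.0004 = 0.2071
Σp_1ᵢ² = 0.02² + 0.05² + 0.25² + 0.27² + 0.39² + 0.02² = 0.0004 + 0.0025 + 0.0625 + 0.0729 + 0.1521 + 0.0004 = 0.2908
Σp_2ᵢ² = 0.19² + 0.28² + 0.02² + 0.06² + 0.43² + 0.02² = 0.0361 + 0.0784 + 0.0004 + 0.0036 + 0.1849 + 0.0004 = 0.3038
O = 0.2071 / √(0.2908 × 0.3038) = 0.2071 / 0.29723 = 0.6968

0.70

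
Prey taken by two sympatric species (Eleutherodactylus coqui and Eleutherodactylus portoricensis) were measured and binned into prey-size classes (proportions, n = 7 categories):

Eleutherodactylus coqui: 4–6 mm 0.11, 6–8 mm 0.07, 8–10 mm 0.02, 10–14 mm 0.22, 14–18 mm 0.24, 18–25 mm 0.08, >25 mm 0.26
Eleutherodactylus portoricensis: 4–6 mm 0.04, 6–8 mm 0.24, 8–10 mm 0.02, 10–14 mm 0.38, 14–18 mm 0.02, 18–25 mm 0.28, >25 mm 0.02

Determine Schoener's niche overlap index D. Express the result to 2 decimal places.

Σ|p₁ᵢ − p₂ᵢ| = 0.07 + 0.17 + 0.00 + 0.16 + 0.22 + 0.20 + 0.24 = 1.06
D = 1 − ½ × 1.06 = 1 − 0.530 = 0.4700

0.47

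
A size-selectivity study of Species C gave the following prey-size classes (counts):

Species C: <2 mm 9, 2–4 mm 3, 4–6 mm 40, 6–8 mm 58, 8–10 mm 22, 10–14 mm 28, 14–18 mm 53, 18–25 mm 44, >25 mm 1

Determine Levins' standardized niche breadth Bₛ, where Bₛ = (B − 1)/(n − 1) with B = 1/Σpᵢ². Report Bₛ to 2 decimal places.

Proportions for Species C (n=258): 9/258=0.0349, 3/258=0.0116, 40/258=0.1550, 58/258=0.2248, 22/258=0.0853, 28/258=0.1085, 53/258=0.2054, 44/258=0.1705, 1/258=0.0039
Σpᵢ² = 0.0349² + 0.0116² + 0.1550² + 0.2248² + 0.0853² + 0.1085² + 0.2054² + 0.1705² + 0.0039² = 0.001218 + 0.000135 + 0.024025 + 0.050535 + 0.007276 + 0.011772 + 0.042189 + 0.029070 + 0.000015 = 0.166235
B = 1 / 0.166235 = 6.0156
Bₛ = (B − 1)/(n − 1) = (6.0156 − 1)/(9 − 1) = 5.0156/8 = 0.6270

0.63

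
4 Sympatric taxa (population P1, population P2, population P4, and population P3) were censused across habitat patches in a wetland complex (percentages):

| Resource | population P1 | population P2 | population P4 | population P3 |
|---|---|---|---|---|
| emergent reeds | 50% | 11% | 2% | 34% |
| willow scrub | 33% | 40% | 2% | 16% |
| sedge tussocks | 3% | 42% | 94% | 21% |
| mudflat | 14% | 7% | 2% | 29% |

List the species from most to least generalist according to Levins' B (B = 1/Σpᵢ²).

population P3 > population P2 > population P1 > population P4

Convert percentages to proportions (divide by 100).
Σp_P1ᵢ² = 0.50² + 0.33² + 0.03² + 0.14² = 0.2500 + 0.1089 + 0.0009 + 0.0196 = 0.3794
B_P1 = 1 / 0.3794 = 2.6357
Σp_P2ᵢ² = 0.11² + 0.40² + 0.42² + 0.07² = 0.0121 + 0.1600 + 0.1764 + 0.0049 = 0.3534
B_P2 = 1 / 0.3534 = 2.8297
Σp_P4ᵢ² = 0.02² + 0.02² + 0.94² + 0.02² = 0.0004 + 0.0004 + 0.8836 + 0.0004 = 0.8848
B_P4 = 1 / 0.8848 = 1.1302
Σp_P3ᵢ² = 0.34² + 0.16² + 0.21² + 0.29² = 0.1156 + 0.0256 + 0.0441 + 0.0841 = 0.2694
B_P3 = 1 / 0.2694 = 3.7120
Ranking by B (broadest → narrowest): population P3 (3.71) > population P2 (2.83) > population P1 (2.64) > population P4 (1.13)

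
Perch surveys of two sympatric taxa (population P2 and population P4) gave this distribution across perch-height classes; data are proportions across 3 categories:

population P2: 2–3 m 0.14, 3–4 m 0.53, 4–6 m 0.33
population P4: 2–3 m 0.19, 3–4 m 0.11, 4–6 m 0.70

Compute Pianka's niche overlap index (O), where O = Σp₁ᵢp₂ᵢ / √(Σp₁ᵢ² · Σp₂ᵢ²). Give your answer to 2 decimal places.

0.67

Σ p₁ᵢp₂ᵢ = 0.0266 + 0.0583 + 0.2310 = 0.3159
Σp_1ᵢ² = 0.14² + 0.53² + 0.33² = 0.0196 + 0.2809 + 0.1089 = 0.4094
Σp_2ᵢ² = 0.19² + 0.11² + 0.70² = 0.0361 + 0.0121 + 0.4900 = 0.5382
O = 0.3159 / √(0.4094 × 0.5382) = 0.3159 / 0.46940 = 0.6730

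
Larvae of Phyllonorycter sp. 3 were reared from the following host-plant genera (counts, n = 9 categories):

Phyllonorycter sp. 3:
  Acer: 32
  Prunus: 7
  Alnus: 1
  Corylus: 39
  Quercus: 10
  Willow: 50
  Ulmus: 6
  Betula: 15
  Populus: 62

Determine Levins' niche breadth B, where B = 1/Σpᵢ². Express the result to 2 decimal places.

5.30

Proportions for Phyllonorycter sp. 3 (n=222): 32/222=0.1441, 7/222=0.0315, 1/222=0.0045, 39/222=0.1757, 10/222=0.0450, 50/222=0.2252, 6/222=0.0270, 15/222=0.0676, 62/222=0.2793
Σpᵢ² = 0.1441² + 0.0315² + 0.0045² + 0.1757² + 0.0450² + 0.2252² + 0.0270² + 0.0676² + 0.2793² = 0.020765 + 0.000992 + 0.000020 + 0.030870 + 0.002025 + 0.050715 + 0.000729 + 0.004570 + 0.078008 = 0.188694
B = 1 / 0.188694 = 5.2996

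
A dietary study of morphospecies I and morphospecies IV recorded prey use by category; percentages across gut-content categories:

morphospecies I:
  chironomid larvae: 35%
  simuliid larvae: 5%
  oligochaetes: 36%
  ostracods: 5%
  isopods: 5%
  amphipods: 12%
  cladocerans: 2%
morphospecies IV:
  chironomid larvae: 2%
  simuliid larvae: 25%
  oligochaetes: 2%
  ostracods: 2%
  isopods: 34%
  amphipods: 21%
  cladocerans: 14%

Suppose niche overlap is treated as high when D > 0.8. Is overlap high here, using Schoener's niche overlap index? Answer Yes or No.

No

Convert percentages to proportions (divide by 100).
Σ|p₁ᵢ − p₂ᵢ| = 0.33 + 0.20 + 0.34 + 0.03 + 0.29 + 0.09 + 0.12 = 1.40
D = 1 − ½ × 1.40 = 1 − 0.700 = 0.3000
D = 0.3000 < 0.8 → No.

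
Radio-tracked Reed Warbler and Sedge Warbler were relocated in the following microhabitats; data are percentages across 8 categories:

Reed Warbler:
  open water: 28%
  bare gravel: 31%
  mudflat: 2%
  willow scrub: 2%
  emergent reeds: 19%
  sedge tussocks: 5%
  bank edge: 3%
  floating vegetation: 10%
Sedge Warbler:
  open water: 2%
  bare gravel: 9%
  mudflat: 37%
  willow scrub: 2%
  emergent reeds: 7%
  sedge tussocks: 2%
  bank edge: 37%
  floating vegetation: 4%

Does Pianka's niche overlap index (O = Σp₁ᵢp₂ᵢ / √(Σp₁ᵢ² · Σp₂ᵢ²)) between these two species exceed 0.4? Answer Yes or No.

Convert percentages to proportions (divide by 100).
Σ p₁ᵢp₂ᵢ = 0.0056 + 0.0279 + 0.0074 + 0.0004 + 0.0133 + 0.0010 + 0.0111 + 0.0040 = 0.0707
Σp_1ᵢ² = 0.28² + 0.31² + 0.02² + 0.02² + 0.19² + 0.05² + 0.03² + 0.10² = 0.0784 + 0.0961 + 0.0004 + 0.0004 + 0.0361 + 0.0025 + 0.0009 + 0.0100 = 0.2248
Σp_2ᵢ² = 0.02² + 0.09² + 0.37² + 0.02² + 0.07² + 0.02² + 0.37² + 0.04² = 0.0004 + 0.0081 + 0.1369 + 0.0004 + 0.0049 + 0.0004 + 0.1369 + 0.0016 = 0.2896
O = 0.0707 / √(0.2248 × 0.2896) = 0.0707 / 0.25515 = 0.2771
O = 0.2771 < 0.4 → No.

No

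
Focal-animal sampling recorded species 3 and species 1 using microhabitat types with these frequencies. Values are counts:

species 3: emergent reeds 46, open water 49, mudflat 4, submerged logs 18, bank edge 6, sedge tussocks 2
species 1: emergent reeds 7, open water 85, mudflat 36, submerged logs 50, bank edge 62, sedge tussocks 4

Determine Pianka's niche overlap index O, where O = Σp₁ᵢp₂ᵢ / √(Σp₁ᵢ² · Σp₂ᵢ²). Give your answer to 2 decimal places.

0.69

Proportions for species 3 (n=125): 46/125=0.3680, 49/125=0.3920, 4/125=0.0320, 18/125=0.1440, 6/125=0.0480, 2/125=0.0160
Proportions for species 1 (n=244): 7/244=0.0287, 85/244=0.3484, 36/244=0.1475, 50/244=0.2049, 62/244=0.2541, 4/244=0.0164
Σ p₁ᵢp₂ᵢ = 0.010562 + 0.136573 + 0.004720 + 0.029506 + 0.012197 + 0.000262 = 0.193820
Σp_1ᵢ² = 0.3680² + 0.3920² + 0.0320² + 0.1440² + 0.0480² + 0.0160² = 0.135424 + 0.153664 + 0.001024 + 0.020736 + 0.002304 + 0.000256 = 0.313408
Σp_2ᵢ² = 0.0287² + 0.3484² + 0.1475² + 0.2049² + 0.2541² + 0.0164² = 0.000824 + 0.121383 + 0.021756 + 0.041984 + 0.064567 + 0.000269 = 0.250783
O = 0.193820 / √(0.313408 × 0.250783) = 0.193820 / 0.2803523 = 0.6913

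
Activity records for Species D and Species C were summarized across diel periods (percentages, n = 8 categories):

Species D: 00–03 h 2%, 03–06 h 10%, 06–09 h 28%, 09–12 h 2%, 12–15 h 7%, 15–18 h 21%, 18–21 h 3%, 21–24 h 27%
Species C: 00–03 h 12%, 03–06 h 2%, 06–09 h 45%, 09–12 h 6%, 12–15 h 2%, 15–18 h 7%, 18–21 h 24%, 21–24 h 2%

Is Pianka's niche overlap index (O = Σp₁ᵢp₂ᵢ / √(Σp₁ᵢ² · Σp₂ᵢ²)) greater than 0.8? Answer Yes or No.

Convert percentages to proportions (divide by 100).
Σ p₁ᵢp₂ᵢ = 0.0024 + 0.0020 + 0.1260 + 0.0012 + 0.0014 + 0.0147 + 0.0072 + 0.0054 = 0.1603
Σp_1ᵢ² = 0.02² + 0.10² + 0.28² + 0.02² + 0.07² + 0.21² + 0.03² + 0.27² = 0.0004 + 0.0100 + 0.0784 + 0.0004 + 0.0049 + 0.0441 + 0.0009 + 0.0729 = 0.2120
Σp_2ᵢ² = 0.12² + 0.02² + 0.45² + 0.06² + 0.02² + 0.07² + 0.24² + 0.02² = 0.0144 + 0.0004 + 0.2025 + 0.0036 + 0.0004 + 0.0049 + 0.0576 + 0.0004 = 0.2842
O = 0.1603 / √(0.2120 × 0.2842) = 0.1603 / 0.24546 = 0.6531
O = 0.6531 < 0.8 → No.

No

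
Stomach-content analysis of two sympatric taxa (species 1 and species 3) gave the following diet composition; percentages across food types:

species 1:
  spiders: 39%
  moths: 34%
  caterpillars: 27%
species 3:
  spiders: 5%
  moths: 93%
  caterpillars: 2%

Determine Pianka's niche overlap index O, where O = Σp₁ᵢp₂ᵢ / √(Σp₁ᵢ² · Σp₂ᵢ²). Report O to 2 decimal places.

0.63

Convert percentages to proportions (divide by 100).
Σ p₁ᵢp₂ᵢ = 0.0195 + 0.3162 + 0.0054 = 0.3411
Σp_1ᵢ² = 0.39² + 0.34² + 0.27² = 0.1521 + 0.1156 + 0.0729 = 0.3406
Σp_2ᵢ² = 0.05² + 0.93² + 0.02² = 0.0025 + 0.8649 + 0.0004 = 0.8678
O = 0.3411 / √(0.3406 × 0.8678) = 0.3411 / 0.54367 = 0.6274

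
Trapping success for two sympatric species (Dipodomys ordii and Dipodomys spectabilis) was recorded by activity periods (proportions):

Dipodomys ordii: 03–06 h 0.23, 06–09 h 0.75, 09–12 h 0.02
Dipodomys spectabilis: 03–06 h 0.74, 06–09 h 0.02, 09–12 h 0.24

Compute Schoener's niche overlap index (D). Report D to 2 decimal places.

0.27

Σ|p₁ᵢ − p₂ᵢ| = 0.51 + 0.73 + 0.22 = 1.46
D = 1 − ½ × 1.46 = 1 − 0.730 = 0.2700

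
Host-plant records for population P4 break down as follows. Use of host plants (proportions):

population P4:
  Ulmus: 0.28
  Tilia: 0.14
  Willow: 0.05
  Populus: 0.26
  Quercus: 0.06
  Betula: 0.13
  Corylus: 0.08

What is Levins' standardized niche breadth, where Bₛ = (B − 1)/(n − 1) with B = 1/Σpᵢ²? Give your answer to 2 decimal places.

Σpᵢ² = 0.28² + 0.14² + 0.05² + 0.26² + 0.06² + 0.13² + 0.08² = 0.0784 + 0.0196 + 0.0025 + 0.0676 + 0.0036 + 0.0169 + 0.0064 = 0.1950
B = 1 / 0.1950 = 5.1282
Bₛ = (B − 1)/(n − 1) = (5.1282 − 1)/(7 − 1) = 4.1282/6 = 0.6880

0.69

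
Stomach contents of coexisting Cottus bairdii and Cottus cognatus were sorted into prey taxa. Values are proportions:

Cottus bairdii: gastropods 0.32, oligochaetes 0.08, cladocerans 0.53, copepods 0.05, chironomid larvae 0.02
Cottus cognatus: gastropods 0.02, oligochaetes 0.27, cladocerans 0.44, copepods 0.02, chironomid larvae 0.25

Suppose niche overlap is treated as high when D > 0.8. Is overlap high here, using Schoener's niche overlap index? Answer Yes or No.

No

Σ|p₁ᵢ − p₂ᵢ| = 0.30 + 0.19 + 0.09 + 0.03 + 0.23 = 0.84
D = 1 − ½ × 0.84 = 1 − 0.420 = 0.5800
D = 0.5800 < 0.8 → No.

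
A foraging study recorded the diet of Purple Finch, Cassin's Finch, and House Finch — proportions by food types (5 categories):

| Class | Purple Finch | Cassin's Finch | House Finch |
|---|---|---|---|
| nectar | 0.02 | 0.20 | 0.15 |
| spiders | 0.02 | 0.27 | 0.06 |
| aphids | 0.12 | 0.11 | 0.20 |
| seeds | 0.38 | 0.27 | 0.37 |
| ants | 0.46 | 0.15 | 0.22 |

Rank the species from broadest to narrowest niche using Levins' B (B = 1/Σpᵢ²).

Σp_Purpᵢ² = 0.02² + 0.02² + 0.12² + 0.38² + 0.46² = 0.0004 + 0.0004 + 0.0144 + 0.1444 + 0.2116 = 0.3712
B_Purp = 1 / 0.3712 = 2.6940
Σp_Cassᵢ² = 0.20² + 0.27² + 0.11² + 0.27² + 0.15² = 0.0400 + 0.0729 + 0.0121 + 0.0729 + 0.0225 = 0.2204
B_Cass = 1 / 0.2204 = 4.5372
Σp_Housᵢ² = 0.15² + 0.06² + 0.20² + 0.37² + 0.22² = 0.0225 + 0.0036 + 0.0400 + 0.1369 + 0.0484 = 0.2514
B_Hous = 1 / 0.2514 = 3.9777
Ranking by B (broadest → narrowest): Cassin's Finch (4.54) > House Finch (3.98) > Purple Finch (2.69)

Cassin's Finch > House Finch > Purple Finch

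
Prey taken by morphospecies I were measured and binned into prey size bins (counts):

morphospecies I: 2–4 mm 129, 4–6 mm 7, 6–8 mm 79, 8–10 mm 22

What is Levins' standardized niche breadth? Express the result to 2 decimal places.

0.47

Proportions for morphospecies I (n=237): 129/237=0.5443, 7/237=0.0295, 79/237=0.3333, 22/237=0.0928
Σpᵢ² = 0.5443² + 0.0295² + 0.3333² + 0.0928² = 0.296262 + 0.000870 + 0.111089 + 0.008612 = 0.416833
B = 1 / 0.416833 = 2.3990
Bₛ = (B − 1)/(n − 1) = (2.3990 − 1)/(4 − 1) = 1.3990/3 = 0.4663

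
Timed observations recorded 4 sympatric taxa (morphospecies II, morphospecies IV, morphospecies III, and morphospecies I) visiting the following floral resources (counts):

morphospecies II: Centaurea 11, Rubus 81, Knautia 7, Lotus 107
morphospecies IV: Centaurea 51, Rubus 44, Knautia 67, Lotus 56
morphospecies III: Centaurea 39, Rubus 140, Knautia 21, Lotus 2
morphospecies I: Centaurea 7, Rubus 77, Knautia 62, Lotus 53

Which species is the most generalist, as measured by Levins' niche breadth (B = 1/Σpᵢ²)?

morphospecies IV

Proportions for morphospecies II (n=206): 11/206=0.0534, 81/206=0.3932, 7/206=0.0340, 107/206=0.5194
Proportions for morphospecies IV (n=218): 51/218=0.2339, 44/218=0.2018, 67/218=0.3073, 56/218=0.2569
Proportions for morphospecies III (n=202): 39/202=0.1931, 140/202=0.6931, 21/202=0.1040, 2/202=0.0099
Proportions for morphospecies I (n=199): 7/199=0.0352, 77/199=0.3869, 62/199=0.3116, 53/199=0.2663
Σp_IIᵢ² = 0.0534² + 0.3932² + 0.0340² + 0.5194² = 0.002852 + 0.154606 + 0.001156 + 0.269776 = 0.428390
B_II = 1 / 0.428390 = 2.3343
Σp_IVᵢ² = 0.2339² + 0.2018² + 0.3073² + 0.2569² = 0.054709 + 0.040723 + 0.094433 + 0.065998 = 0.255863
B_IV = 1 / 0.255863 = 3.9083
Σp_IIIᵢ² = 0.1931² + 0.6931² + 0.1040² + 0.0099² = 0.037288 + 0.480388 + 0.010816 + 0.000098 = 0.528590
B_III = 1 / 0.528590 = 1.8918
Σp_Iᵢ² = 0.0352² + 0.3869² + 0.3116² + 0.2663² = 0.001239 + 0.149692 + 0.097095 + 0.070916 = 0.318942
B_I = 1 / 0.318942 = 3.1354
Highest B → broadest niche (most generalist): morphospecies IV (B = 3.91).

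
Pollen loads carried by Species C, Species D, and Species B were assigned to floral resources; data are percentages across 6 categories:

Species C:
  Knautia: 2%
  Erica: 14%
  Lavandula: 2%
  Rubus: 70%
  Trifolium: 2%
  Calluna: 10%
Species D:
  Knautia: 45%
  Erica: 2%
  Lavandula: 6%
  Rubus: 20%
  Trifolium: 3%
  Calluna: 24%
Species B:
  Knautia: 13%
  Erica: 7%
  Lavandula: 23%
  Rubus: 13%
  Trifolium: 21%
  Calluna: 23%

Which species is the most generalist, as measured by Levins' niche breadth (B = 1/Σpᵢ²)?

Species B

Convert percentages to proportions (divide by 100).
Σp_Cᵢ² = 0.02² + 0.14² + 0.02² + 0.70² + 0.02² + 0.10² = 0.0004 + 0.0196 + 0.0004 + 0.4900 + 0.0004 + 0.0100 = 0.5208
B_C = 1 / 0.5208 = 1.9201
Σp_Dᵢ² = 0.45² + 0.02² + 0.06² + 0.20² + 0.03² + 0.24² = 0.2025 + 0.0004 + 0.0036 + 0.0400 + 0.0009 + 0.0576 = 0.3050
B_D = 1 / 0.3050 = 3.2787
Σp_Bᵢ² = 0.13² + 0.07² + 0.23² + 0.13² + 0.21² + 0.23² = 0.0169 + 0.0049 + 0.0529 + 0.0169 + 0.0441 + 0.0529 = 0.1886
B_B = 1 / 0.1886 = 5.3022
Highest B → broadest niche (most generalist): Species B (B = 5.30).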